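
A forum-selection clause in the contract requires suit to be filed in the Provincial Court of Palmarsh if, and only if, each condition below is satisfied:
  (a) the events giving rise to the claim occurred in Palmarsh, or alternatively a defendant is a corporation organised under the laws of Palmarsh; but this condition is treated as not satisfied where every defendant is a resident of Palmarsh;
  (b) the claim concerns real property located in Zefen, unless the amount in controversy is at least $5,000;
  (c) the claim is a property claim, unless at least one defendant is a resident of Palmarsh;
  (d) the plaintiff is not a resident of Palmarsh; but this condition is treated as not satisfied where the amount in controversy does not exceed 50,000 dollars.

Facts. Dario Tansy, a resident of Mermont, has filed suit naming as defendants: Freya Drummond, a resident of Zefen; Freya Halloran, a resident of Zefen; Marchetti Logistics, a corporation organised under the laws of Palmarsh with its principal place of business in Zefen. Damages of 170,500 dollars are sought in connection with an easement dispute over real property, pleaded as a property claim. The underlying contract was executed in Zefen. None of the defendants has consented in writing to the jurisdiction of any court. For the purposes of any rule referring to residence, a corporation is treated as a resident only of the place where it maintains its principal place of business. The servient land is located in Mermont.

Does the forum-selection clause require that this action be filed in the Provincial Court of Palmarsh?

Yes

The Provincial Court of Palmarsh:
  (a) Marchetti Logistics is organised under the laws of Palmarsh, so one alternative holds. And the carve-out is inapplicable — the defendants reside as follows — Freya Drummond in Zefen, Freya Halloran in Zefen, Marchetti Logistics in Zefen — not all in Palmarsh. Condition met.
  (b) The property lies in Mermont, not Zefen. The proviso rescues it, though: the amount in controversy is $170,500, which meets the USD 5,000 floor. Satisfied.
  (c) The claim is a property claim. Satisfied.
  (d) The plaintiff resides in Mermont, which is not Palmarsh. And the carve-out is inapplicable — the amount in controversy is USD 170,500, above the $50,000 ceiling. Met.
  → Forum clause is triggered.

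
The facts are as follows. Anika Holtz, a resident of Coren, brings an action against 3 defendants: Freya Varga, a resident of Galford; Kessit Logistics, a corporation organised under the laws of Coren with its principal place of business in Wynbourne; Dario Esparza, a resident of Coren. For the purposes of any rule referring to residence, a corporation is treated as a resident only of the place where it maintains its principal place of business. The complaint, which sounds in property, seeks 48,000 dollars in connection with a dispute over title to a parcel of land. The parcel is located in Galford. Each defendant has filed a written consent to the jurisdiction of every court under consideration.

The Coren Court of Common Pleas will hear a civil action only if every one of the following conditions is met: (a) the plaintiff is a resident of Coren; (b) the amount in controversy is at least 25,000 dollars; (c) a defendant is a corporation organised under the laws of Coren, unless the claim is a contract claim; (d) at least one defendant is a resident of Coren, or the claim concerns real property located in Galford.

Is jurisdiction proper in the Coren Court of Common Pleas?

Yes

The Coren Court of Common Pleas:
  (a) The plaintiff resides in Coren. Condition met.
  (b) The amount in controversy is $48,000, which meets the $25,000 floor. Met.
  (c) Kessit Logistics is organised under the laws of Coren. Satisfied.
  (d) Dario Esparza resides in Coren — that alternative is enough. Condition met.
  → The court has jurisdiction.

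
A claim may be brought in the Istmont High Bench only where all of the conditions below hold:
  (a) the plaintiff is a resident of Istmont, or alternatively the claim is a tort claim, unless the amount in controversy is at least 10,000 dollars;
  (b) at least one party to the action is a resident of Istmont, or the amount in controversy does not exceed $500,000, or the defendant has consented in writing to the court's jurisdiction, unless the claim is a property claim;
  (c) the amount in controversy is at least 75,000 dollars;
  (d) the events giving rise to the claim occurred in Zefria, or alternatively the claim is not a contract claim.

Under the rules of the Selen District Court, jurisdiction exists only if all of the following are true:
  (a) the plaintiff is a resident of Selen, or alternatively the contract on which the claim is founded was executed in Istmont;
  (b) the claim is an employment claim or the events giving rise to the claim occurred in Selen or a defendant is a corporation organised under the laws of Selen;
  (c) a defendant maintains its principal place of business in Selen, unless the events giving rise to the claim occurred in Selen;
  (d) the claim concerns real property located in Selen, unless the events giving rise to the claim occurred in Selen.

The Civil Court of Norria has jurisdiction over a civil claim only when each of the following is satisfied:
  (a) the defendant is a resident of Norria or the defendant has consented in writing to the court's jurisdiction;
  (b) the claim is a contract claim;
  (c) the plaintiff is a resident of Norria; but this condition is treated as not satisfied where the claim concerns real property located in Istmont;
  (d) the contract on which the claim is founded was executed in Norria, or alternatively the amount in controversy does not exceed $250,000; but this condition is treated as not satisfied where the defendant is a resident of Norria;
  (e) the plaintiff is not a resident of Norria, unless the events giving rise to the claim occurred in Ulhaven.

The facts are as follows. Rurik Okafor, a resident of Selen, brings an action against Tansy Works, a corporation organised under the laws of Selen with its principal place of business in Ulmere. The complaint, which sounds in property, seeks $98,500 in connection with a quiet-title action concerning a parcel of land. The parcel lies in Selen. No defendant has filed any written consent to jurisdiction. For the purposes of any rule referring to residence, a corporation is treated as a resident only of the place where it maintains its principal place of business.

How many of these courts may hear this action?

2

The Istmont High Bench:
  (a) The plaintiff resides in Selen, not Istmont; the claim is a property claim, not a tort claim — none of the alternatives is met. The proviso rescues it, though: the amount in controversy is $98,500, which meets the 10,000 dollars floor. Condition met.
  (b) The amount in controversy is USD 98,500, within the USD 500,000 ceiling, which satisfies one of the alternatives. Met.
  (c) The amount in controversy is USD 98,500, which meets the $75,000 floor. Satisfied.
  (d) The claim is a property claim, not a contract claim — that alternative is enough. Condition met.
  → The court has jurisdiction.
The Selen District Court:
  (a) The plaintiff resides in Selen, which satisfies one of the alternatives. Condition met.
  (b) The operative events occurred in Selen, so one alternative holds. Condition met.
  (c) The corporate defendant(s) have their principal place of business in Ulmere, not Selen. However, the operative events occurred in Selen, so the 'unless' proviso supplies this condition. Met.
  (d) The property lies in Selen. Condition met.
  → The court has jurisdiction.
The Civil Court of Norria:
  (a) The defendant resides in Ulmere, not Norria; no such written consent has been filed — none of the alternatives is met. Fails.
  (b) The claim is a property claim, not a contract claim. Not met.
  (c) The plaintiff resides in Selen, not Norria. Not satisfied.
  (d) The amount in controversy is USD 98,500, within the USD 250,000 ceiling, so this disjunct is met. And the carve-out is inapplicable — the defendant resides in Ulmere, not Norria. Condition met.
  (e) The plaintiff resides in Selen, which is not Norria. Satisfied.
  → The court lacks jurisdiction.
Courts with jurisdiction: the Istmont High Bench, the Selen District Court — 2 in total.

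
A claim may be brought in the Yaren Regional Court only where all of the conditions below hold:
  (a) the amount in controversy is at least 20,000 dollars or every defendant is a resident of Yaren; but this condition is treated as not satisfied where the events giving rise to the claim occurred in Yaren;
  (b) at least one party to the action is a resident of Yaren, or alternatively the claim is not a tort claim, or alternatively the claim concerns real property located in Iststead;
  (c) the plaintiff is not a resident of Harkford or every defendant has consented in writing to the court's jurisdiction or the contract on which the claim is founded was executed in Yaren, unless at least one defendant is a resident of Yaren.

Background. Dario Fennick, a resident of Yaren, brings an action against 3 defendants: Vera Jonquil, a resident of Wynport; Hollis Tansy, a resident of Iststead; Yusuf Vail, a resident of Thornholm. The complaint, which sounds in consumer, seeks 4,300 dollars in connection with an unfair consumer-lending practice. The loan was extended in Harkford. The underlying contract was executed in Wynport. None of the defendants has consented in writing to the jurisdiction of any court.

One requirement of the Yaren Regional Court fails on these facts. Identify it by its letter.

The Yaren Regional Court:
  (a) The amount in controversy is 4,300 dollars, below the $20,000 floor; the defendants reside as follows — Vera Jonquil in Wynport, Hollis Tansy in Iststead, Yusuf Vail in Thornholm — not all in Yaren — none of the alternatives is met. Not met.
  (b) Dario Fennick resides in Yaren, so this disjunct is met. Satisfied.
  (c) The plaintiff resides in Yaren, which is not Harkford, which satisfies one of the alternatives. Condition met.
Only condition (a) fails.

(a)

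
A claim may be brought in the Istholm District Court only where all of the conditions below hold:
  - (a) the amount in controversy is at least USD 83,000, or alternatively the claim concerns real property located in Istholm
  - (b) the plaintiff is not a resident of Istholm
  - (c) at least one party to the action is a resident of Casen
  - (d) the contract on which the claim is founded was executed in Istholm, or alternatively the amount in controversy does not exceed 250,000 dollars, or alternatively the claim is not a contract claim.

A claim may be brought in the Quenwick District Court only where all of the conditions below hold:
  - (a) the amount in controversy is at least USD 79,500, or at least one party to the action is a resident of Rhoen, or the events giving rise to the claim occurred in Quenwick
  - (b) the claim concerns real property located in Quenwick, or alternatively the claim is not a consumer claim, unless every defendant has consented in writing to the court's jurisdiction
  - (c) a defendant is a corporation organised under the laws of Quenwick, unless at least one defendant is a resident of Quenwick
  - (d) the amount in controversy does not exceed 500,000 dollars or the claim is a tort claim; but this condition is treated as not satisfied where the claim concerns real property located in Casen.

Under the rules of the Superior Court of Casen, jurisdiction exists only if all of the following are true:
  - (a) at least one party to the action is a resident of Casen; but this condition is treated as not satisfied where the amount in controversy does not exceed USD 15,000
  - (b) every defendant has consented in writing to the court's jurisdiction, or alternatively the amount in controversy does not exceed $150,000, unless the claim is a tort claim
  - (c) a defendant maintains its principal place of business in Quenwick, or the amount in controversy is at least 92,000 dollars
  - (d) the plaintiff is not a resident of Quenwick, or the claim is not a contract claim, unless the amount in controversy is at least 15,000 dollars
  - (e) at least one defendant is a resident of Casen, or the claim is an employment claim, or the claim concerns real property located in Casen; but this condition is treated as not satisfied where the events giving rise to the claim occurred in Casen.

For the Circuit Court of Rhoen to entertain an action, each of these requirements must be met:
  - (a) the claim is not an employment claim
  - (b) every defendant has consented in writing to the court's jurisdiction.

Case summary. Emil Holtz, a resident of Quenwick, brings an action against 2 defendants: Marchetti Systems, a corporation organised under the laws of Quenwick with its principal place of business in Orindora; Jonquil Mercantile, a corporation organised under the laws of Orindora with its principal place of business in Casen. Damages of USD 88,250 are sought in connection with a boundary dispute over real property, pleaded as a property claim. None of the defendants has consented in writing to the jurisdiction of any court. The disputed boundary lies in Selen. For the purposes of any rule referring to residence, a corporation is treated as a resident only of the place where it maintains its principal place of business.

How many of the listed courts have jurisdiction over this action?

2

The Istholm District Court:
  (a) The amount in controversy is USD 88,250, which meets the $83,000 floor, so one alternative holds. Satisfied.
  (b) The plaintiff resides in Quenwick, which is not Istholm. Satisfied.
  (c) Jonquil Mercantile resides in Casen. Satisfied.
  (d) The amount in controversy is $88,250, within the $250,000 ceiling, so this disjunct is met. Condition met.
  → All conditions met; jurisdiction exists.
The Quenwick District Court:
  (a) The amount in controversy is $88,250, which meets the USD 79,500 floor, so this disjunct is met. Condition met.
  (b) The claim is a property claim, not a consumer claim, which satisfies one of the alternatives. Met.
  (c) Marchetti Systems is organised under the laws of Quenwick. Met.
  (d) The amount in controversy is $88,250, within the $500,000 ceiling, so one alternative holds. And the carve-out is inapplicable — the property lies in Selen, not Casen. Met.
  → All conditions met; jurisdiction exists.
The Superior Court of Casen:
  (a) Jonquil Mercantile resides in Casen. The carve-out does not apply: the amount in controversy is 88,250 dollars, above the USD 15,000 ceiling. Met.
  (b) The amount in controversy is USD 88,250, within the 150,000 dollars ceiling, which satisfies one of the alternatives. Met.
  (c) The corporate defendant(s) have their principal place of business in Casen, Orindora, not Quenwick; the amount in controversy is $88,250, below the 92,000 dollars floor — every alternative fails. Not satisfied.
  (d) The claim is a property claim, not a contract claim, which satisfies one of the alternatives. Condition met.
  (e) Jonquil Mercantile resides in Casen — that alternative is enough. The carve-out does not apply: the operative events occurred in Selen, not Casen. Met.
  → Not every requirement is met — no jurisdiction.
The Circuit Court of Rhoen:
  (a) The claim is a property claim, not an employment claim. Condition met.
  (b) No such written consent has been filed. Fails.
  → The court lacks jurisdiction.
Courts with jurisdiction: the Istholm District Court, the Quenwick District Court — 2 in total.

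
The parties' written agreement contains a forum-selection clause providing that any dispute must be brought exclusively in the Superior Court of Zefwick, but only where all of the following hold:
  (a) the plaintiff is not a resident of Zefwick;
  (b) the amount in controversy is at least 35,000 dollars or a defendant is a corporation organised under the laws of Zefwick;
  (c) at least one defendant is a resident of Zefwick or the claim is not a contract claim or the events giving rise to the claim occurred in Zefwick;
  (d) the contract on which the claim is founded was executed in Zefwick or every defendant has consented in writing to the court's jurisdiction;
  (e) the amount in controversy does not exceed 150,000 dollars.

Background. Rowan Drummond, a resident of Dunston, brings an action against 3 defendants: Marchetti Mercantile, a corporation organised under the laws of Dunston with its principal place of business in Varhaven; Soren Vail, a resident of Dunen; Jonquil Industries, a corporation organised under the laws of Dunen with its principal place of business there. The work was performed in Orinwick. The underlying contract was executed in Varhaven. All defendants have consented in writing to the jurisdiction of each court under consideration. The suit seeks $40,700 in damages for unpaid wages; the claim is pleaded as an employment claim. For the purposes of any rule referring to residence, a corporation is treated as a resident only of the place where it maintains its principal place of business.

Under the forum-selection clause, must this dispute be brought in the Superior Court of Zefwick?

Yes

The Superior Court of Zefwick:
  (a) The plaintiff resides in Dunston, which is not Zefwick. Satisfied.
  (b) The amount in controversy is $40,700, which meets the $35,000 floor — that alternative is enough. Condition met.
  (c) The claim is an employment claim, not a contract claim — that alternative is enough. Met.
  (d) Every defendant has filed written consent, so one alternative holds. Met.
  (e) The amount in controversy is $40,700, within the 150,000 dollars ceiling. Condition met.
  → The clause applies.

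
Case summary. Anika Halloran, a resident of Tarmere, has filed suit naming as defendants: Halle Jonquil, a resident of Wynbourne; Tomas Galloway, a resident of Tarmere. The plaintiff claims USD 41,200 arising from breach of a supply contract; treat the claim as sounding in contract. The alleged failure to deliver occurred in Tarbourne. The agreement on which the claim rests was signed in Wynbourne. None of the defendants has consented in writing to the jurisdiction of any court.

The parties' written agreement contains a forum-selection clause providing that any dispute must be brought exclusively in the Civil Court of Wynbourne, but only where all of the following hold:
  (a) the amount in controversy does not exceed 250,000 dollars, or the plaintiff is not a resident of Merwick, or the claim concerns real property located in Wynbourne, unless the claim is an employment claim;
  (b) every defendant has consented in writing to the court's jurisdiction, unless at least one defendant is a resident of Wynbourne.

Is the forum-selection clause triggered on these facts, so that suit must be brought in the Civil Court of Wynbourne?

Yes

The Civil Court of Wynbourne:
  (a) The amount in controversy is USD 41,200, within the $250,000 ceiling, so one alternative holds. Condition met.
  (b) No such written consent has been filed. However, Halle Jonquil resides in Wynbourne, so the 'unless' proviso supplies this condition. Met.
  → The clause applies.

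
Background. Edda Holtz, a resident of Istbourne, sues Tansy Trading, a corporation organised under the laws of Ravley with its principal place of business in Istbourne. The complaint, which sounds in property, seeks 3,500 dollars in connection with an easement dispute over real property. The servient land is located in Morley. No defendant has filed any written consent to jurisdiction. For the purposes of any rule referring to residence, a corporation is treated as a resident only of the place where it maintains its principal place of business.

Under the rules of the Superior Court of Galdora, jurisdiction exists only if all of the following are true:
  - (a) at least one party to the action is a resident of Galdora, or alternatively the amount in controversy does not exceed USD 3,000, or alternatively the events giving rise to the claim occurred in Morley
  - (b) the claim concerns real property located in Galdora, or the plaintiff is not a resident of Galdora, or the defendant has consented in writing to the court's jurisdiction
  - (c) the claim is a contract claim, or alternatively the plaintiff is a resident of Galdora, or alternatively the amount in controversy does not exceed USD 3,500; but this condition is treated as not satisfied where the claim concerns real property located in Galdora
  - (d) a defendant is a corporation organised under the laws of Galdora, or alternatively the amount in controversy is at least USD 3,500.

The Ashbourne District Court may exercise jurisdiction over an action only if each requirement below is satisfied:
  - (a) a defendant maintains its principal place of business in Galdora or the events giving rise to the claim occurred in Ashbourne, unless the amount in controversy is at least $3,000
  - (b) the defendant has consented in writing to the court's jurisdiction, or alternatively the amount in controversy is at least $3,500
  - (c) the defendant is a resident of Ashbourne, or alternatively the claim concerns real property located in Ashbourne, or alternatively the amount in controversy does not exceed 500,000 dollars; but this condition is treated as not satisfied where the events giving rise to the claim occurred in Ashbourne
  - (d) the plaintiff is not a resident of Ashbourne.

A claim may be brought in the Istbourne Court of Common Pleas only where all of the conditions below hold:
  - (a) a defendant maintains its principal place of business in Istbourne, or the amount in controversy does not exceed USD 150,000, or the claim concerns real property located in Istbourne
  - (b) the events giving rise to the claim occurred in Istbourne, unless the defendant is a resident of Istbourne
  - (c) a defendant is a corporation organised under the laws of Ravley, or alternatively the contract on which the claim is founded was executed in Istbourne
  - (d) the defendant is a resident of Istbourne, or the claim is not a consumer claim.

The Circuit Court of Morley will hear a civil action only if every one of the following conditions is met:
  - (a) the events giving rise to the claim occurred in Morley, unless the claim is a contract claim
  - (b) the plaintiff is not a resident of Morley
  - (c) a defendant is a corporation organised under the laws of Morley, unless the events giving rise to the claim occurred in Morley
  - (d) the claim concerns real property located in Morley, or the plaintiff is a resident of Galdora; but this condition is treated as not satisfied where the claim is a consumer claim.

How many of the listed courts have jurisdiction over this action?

The Superior Court of Galdora:
  (a) The operative events occurred in Morley, so this disjunct is met. Condition met.
  (b) The plaintiff resides in Istbourne, which is not Galdora — that alternative is enough. Condition met.
  (c) The amount in controversy is 3,500 dollars, within the USD 3,500 ceiling, which satisfies one of the alternatives. And the carve-out is inapplicable — the property lies in Morley, not Galdora. Condition met.
  (d) The amount in controversy is $3,500, which meets the USD 3,500 floor — that alternative is enough. Met.
  → The court has jurisdiction.
The Ashbourne District Court:
  (a) The corporate defendant(s) have their principal place of business in Istbourne, not Galdora; the operative events occurred in Morley, not Ashbourne — no alternative holds. The proviso rescues it, though: the amount in controversy is $3,500, which meets the USD 3,000 floor. Satisfied.
  (b) The amount in controversy is $3,500, which meets the 3,500 dollars floor, which satisfies one of the alternatives. Condition met.
  (c) The amount in controversy is 3,500 dollars, within the 500,000 dollars ceiling, which satisfies one of the alternatives. And the carve-out is inapplicable — the operative events occurred in Morley, not Ashbourne. Met.
  (d) The plaintiff resides in Istbourne, which is not Ashbourne. Satisfied.
  → Every requirement is satisfied — jurisdiction.
The Istbourne Court of Common Pleas:
  (a) Tansy Trading has its principal place of business in Istbourne, which satisfies one of the alternatives. Condition met.
  (b) The operative events occurred in Morley, not Istbourne. But the defendant resides in Istbourne, and the 'unless' clause therefore excuses the requirement. Satisfied.
  (c) Tansy Trading is organised under the laws of Ravley — that alternative is enough. Condition met.
  (d) The defendant resides in Istbourne, which satisfies one of the alternatives. Condition met.
  → The court has jurisdiction.
The Circuit Court of Morley:
  (a) The operative events occurred in Morley. Satisfied.
  (b) The plaintiff resides in Istbourne, which is not Morley. Satisfied.
  (c) The corporate defendant(s) are organised in Ravley, not Morley. The proviso rescues it, though: the operative events occurred in Morley. Satisfied.
  (d) The property lies in Morley, so this disjunct is met. The exception is not triggered, since the claim is a property claim, not a consumer claim. Condition met.
  → The court has jurisdiction.
Courts with jurisdiction: the Superior Court of Galdora, the Ashbourne District Court, the Istbourne Court of Common Pleas, the Circuit Court of Morley — 4 in total.

4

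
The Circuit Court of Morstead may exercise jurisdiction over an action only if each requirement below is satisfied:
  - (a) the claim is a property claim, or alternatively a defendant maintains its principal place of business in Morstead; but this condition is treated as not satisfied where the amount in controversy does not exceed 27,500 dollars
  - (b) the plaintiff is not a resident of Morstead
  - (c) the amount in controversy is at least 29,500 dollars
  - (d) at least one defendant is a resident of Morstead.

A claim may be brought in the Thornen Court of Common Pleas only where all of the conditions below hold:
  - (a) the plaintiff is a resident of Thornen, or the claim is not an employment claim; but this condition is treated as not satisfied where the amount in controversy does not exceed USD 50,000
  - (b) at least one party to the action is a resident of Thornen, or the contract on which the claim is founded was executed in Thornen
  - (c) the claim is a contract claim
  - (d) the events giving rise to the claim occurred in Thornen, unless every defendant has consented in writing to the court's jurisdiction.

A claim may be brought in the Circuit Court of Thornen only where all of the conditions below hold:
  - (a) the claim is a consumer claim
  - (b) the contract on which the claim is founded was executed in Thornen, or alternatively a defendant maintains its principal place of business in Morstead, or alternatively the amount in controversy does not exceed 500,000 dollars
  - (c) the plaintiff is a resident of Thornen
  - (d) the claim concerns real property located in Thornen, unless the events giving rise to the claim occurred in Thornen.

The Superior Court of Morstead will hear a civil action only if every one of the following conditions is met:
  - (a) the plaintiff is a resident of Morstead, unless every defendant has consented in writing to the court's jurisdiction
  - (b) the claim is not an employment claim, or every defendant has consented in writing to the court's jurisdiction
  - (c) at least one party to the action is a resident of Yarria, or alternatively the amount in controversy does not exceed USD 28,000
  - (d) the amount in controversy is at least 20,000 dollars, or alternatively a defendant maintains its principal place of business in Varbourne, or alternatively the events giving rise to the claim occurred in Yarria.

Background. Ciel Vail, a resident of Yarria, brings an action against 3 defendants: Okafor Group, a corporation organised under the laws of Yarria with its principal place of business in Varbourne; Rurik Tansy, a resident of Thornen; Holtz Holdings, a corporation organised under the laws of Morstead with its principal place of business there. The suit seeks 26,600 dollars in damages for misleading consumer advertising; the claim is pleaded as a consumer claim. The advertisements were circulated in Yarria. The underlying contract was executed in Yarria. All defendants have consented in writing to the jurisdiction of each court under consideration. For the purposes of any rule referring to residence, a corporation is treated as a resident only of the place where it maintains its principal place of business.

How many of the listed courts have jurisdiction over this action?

The Circuit Court of Morstead:
  (a) Holtz Holdings has its principal place of business in Morstead, so this disjunct is met. But the amount in controversy is USD 26,600, within the $27,500 ceiling, triggering the carve-out and defeating this condition. Not met.
  (b) The plaintiff resides in Yarria, which is not Morstead. Satisfied.
  (c) The amount in controversy is 26,600 dollars, below the 29,500 dollars floor. Not satisfied.
  (d) Holtz Holdings resides in Morstead. Satisfied.
  → No jurisdiction.
The Thornen Court of Common Pleas:
  (a) The claim is a consumer claim, not an employment claim, which satisfies one of the alternatives. But the amount in controversy is 26,600 dollars, within the 50,000 dollars ceiling, triggering the carve-out and defeating this condition. Not satisfied.
  (b) Rurik Tansy resides in Thornen, so one alternative holds. Condition met.
  (c) The claim is a consumer claim, not a contract claim. Condition not met.
  (d) The operative events occurred in Yarria, not Thornen. But every defendant has filed written consent, and the 'unless' clause therefore excuses the requirement. Satisfied.
  → Not every requirement is met — no jurisdiction.
The Circuit Court of Thornen:
  (a) The claim is a consumer claim. Condition met.
  (b) Holtz Holdings has its principal place of business in Morstead, so this disjunct is met. Satisfied.
  (c) The plaintiff resides in Yarria, not Thornen. Not satisfied.
  (d) The claim does not concern real property. Nor does the 'unless' clause help: the operative events occurred in Yarria, not Thornen. Not met.
  → Not every requirement is met — no jurisdiction.
The Superior Court of Morstead:
  (a) The plaintiff resides in Yarria, not Morstead. The proviso rescues it, though: every defendant has filed written consent. Satisfied.
  (b) The claim is a consumer claim, not an employment claim, which satisfies one of the alternatives. Condition met.
  (c) Ciel Vail resides in Yarria, so one alternative holds. Condition met.
  (d) The amount in controversy is 26,600 dollars, which meets the USD 20,000 floor, so one alternative holds. Satisfied.
  → Jurisdiction lies.
Courts with jurisdiction: the Superior Court of Morstead — 1 in total.

1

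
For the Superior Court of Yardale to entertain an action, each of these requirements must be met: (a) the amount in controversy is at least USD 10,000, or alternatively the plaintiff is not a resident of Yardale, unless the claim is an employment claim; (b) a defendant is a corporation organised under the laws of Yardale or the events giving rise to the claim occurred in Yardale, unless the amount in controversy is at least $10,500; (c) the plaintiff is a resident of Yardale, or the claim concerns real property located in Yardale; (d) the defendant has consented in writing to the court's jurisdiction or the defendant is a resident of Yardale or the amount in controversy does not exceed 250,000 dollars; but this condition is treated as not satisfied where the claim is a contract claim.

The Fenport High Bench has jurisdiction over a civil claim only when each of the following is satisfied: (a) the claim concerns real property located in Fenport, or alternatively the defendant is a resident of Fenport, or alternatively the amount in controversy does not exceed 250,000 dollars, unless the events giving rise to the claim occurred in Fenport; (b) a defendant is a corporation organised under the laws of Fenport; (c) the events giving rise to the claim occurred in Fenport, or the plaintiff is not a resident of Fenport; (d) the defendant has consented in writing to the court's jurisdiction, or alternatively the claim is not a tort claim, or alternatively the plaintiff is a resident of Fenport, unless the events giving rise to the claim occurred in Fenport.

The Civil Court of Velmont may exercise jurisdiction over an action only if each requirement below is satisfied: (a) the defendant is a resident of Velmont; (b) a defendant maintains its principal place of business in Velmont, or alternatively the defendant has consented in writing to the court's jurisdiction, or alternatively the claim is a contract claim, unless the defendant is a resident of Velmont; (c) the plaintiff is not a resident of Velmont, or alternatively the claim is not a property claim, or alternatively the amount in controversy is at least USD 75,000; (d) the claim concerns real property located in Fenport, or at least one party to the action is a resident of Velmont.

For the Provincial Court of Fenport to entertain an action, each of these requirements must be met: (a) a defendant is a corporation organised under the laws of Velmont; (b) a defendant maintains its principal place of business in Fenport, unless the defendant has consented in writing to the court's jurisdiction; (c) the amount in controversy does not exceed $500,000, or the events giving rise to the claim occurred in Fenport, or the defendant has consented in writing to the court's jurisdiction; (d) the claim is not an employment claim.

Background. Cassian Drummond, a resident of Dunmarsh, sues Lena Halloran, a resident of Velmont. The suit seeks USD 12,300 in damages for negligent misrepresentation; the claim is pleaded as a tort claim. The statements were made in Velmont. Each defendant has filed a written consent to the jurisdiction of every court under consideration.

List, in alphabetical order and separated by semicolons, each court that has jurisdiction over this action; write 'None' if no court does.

the Civil Court of Velmont

The Superior Court of Yardale:
  (a) The amount in controversy is 12,300 dollars, which meets the $10,000 floor, so one alternative holds. Satisfied.
  (b) No defendant is a corporation; the operative events occurred in Velmont, not Yardale — none of the alternatives is met. But the amount in controversy is 12,300 dollars, which meets the $10,500 floor, and the 'unless' clause therefore excuses the requirement. Met.
  (c) The plaintiff resides in Dunmarsh, not Yardale; the claim does not concern real property — none of the alternatives is met. Condition not met.
  (d) Every defendant has filed written consent, so one alternative holds. And the carve-out is inapplicable — the claim is a tort claim, not a contract claim. Met.
  → No jurisdiction.
The Fenport High Bench:
  (a) The amount in controversy is USD 12,300, within the 250,000 dollars ceiling — that alternative is enough. Satisfied.
  (b) No defendant is a corporation. Not met.
  (c) The plaintiff resides in Dunmarsh, which is not Fenport, which satisfies one of the alternatives. Satisfied.
  (d) Every defendant has filed written consent — that alternative is enough. Satisfied.
  → Not every requirement is met — no jurisdiction.
The Civil Court of Velmont:
  (a) The defendant resides in Velmont. Met.
  (b) Every defendant has filed written consent, so this disjunct is met. Condition met.
  (c) The plaintiff resides in Dunmarsh, which is not Velmont, so this disjunct is met. Satisfied.
  (d) Lena Halloran resides in Velmont, so one alternative holds. Satisfied.
  → Every requirement is satisfied — jurisdiction.
The Provincial Court of Fenport:
  (a) No defendant is a corporation. Fails.
  (b) No defendant is a corporation. But every defendant has filed written consent, and the 'unless' clause therefore excuses the requirement. Met.
  (c) The amount in controversy is USD 12,300, within the $500,000 ceiling, so this disjunct is met. Condition met.
  (d) The claim is a tort claim, not an employment claim. Condition met.
  → At least one condition fails; no jurisdiction.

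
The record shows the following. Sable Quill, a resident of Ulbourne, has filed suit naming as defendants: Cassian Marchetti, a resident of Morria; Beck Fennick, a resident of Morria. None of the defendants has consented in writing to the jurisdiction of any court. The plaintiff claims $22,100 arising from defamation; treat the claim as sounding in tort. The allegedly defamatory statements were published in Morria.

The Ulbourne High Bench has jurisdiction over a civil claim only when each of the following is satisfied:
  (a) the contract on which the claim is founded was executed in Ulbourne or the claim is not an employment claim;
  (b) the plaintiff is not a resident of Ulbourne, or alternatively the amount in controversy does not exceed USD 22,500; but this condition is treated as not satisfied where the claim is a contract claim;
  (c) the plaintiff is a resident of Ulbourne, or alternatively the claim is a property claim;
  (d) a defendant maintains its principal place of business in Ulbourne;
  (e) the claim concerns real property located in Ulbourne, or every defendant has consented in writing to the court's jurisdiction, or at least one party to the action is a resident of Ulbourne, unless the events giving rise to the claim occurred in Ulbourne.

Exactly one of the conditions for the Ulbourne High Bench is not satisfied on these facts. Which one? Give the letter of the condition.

(d)

The Ulbourne High Bench:
  (a) The claim is a tort claim, not an employment claim, which satisfies one of the alternatives. Met.
  (b) The amount in controversy is 22,100 dollars, within the $22,500 ceiling — that alternative is enough. And the carve-out is inapplicable — the claim is a tort claim, not a contract claim. Condition met.
  (c) The plaintiff resides in Ulbourne, so one alternative holds. Satisfied.
  (d) No defendant is a corporation. Not met.
  (e) Sable Quill resides in Ulbourne — that alternative is enough. Condition met.
Only condition (d) fails.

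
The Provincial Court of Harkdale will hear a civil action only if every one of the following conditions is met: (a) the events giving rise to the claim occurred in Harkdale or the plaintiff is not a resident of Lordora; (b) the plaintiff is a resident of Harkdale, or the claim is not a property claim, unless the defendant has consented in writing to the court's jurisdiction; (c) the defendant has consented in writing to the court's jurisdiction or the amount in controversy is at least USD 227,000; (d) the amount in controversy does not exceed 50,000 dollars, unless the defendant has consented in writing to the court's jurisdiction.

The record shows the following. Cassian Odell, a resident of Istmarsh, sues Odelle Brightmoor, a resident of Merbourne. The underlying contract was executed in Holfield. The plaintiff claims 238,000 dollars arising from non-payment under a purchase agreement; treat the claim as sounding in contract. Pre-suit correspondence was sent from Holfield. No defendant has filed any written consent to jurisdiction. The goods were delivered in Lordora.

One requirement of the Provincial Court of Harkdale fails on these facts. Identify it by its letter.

(d)

The Provincial Court of Harkdale:
  (a) The plaintiff resides in Istmarsh, which is not Lordora — that alternative is enough. Met.
  (b) The claim is a contract claim, not a property claim, which satisfies one of the alternatives. Met.
  (c) The amount in controversy is USD 238,000, which meets the $227,000 floor, so one alternative holds. Condition met.
  (d) The amount in controversy is 238,000 dollars, above the 50,000 dollars ceiling. The proviso offers no rescue either, since no such written consent has been filed. Fails.
Only condition (d) fails.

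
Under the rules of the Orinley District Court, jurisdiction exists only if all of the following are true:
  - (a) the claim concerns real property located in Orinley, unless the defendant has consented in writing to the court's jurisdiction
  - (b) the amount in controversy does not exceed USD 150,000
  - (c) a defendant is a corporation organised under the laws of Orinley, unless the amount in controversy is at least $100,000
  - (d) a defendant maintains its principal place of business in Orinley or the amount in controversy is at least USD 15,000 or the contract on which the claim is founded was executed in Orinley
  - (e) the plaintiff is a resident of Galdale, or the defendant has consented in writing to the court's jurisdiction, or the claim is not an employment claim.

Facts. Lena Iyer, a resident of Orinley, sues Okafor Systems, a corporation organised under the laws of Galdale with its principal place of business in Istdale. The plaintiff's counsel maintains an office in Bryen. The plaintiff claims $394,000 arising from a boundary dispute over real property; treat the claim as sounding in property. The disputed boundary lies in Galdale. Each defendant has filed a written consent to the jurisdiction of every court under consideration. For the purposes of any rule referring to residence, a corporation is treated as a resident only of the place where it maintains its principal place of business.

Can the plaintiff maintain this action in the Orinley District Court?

No

The Orinley District Court:
  (a) The property lies in Galdale, not Orinley. However, every defendant has filed written consent, so the 'unless' proviso supplies this condition. Met.
  (b) The amount in controversy is USD 394,000, above the $150,000 ceiling. Not satisfied.
  (c) The corporate defendant(s) are organised in Galdale, not Orinley. However, the amount in controversy is USD 394,000, which meets the 100,000 dollars floor, so the 'unless' proviso supplies this condition. Condition met.
  (d) The amount in controversy is USD 394,000, which meets the 15,000 dollars floor, so this disjunct is met. Satisfied.
  (e) Every defendant has filed written consent, which satisfies one of the alternatives. Met.
  → No jurisdiction.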